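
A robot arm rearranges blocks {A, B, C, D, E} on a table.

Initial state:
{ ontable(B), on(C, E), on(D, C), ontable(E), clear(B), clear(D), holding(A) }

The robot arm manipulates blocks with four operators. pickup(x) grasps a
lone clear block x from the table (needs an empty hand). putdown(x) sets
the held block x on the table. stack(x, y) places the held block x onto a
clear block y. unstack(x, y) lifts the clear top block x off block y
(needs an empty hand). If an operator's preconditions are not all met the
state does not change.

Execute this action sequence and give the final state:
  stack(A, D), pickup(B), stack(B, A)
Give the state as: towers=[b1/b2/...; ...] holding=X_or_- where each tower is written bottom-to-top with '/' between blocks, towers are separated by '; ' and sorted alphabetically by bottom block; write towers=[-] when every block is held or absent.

towers=[E/C/D/A/B] holding=-

step 1 (stack(A, D)): towers=[B; E/C/D/A] holding=-
step 2 (pickup(B)): towers=[E/C/D/A] holding=B
step 3 (stack(B, A)): towers=[E/C/D/A/B] holding=-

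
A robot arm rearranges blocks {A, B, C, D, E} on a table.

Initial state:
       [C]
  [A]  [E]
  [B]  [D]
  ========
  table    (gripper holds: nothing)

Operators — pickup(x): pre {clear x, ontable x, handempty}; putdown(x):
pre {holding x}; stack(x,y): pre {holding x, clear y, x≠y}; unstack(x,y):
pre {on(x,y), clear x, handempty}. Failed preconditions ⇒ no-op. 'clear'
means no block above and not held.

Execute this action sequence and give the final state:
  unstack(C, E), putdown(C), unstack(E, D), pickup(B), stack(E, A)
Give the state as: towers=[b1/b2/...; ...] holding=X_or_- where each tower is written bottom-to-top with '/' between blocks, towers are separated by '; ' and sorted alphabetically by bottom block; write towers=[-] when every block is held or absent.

step 1 (unstack(C, E)): towers=[B/A; D/E] holding=C
step 2 (putdown(C)): towers=[B/A; C; D/E] holding=-
step 3 (unstack(E, D)): towers=[B/A; C; D] holding=E
step 4 (pickup(B)) [no-op]: towers=[B/A; C; D] holding=E
step 5 (stack(E, A)): towers=[B/A/E; C; D] holding=-

towers=[B/A/E; C; D] holding=-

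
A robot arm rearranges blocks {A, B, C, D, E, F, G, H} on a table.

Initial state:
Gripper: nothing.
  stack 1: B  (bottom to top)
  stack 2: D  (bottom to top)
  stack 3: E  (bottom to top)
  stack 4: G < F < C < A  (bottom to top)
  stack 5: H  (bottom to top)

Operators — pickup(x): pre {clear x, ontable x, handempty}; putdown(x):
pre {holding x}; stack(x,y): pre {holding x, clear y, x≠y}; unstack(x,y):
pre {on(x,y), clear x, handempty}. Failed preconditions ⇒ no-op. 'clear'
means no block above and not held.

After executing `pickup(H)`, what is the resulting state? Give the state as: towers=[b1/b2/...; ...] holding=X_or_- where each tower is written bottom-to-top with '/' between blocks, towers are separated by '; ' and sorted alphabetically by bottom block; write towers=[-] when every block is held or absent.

towers=[B; D; E; G/F/C/A] holding=H

before: towers=[B; D; E; G/F/C/A; H] holding=-
pre[pickup(H)]: clear(H) yes, ontable(H) yes, handempty yes
all met → apply pickup(H)
after:  towers=[B; D; E; G/F/C/A] holding=H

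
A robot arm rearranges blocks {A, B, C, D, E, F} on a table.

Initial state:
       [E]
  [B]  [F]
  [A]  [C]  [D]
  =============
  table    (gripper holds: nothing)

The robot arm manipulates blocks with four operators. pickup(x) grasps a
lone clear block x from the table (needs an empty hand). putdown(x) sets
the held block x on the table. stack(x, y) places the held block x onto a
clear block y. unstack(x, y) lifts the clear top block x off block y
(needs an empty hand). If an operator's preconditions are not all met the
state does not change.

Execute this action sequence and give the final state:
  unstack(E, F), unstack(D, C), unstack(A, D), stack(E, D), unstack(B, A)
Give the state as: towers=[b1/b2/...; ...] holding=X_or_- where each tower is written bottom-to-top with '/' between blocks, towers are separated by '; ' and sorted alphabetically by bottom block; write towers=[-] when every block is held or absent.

step 1 (unstack(E, F)): towers=[A/B; C/F; D] holding=E
step 2 (unstack(D, C)) [no-op]: towers=[A/B; C/F; D] holding=E
step 3 (unstack(A, D)) [no-op]: towers=[A/B; C/F; D] holding=E
step 4 (stack(E, D)): towers=[A/B; C/F; D/E] holding=-
step 5 (unstack(B, A)): towers=[A; C/F; D/E] holding=B

towers=[A; C/F; D/E] holding=B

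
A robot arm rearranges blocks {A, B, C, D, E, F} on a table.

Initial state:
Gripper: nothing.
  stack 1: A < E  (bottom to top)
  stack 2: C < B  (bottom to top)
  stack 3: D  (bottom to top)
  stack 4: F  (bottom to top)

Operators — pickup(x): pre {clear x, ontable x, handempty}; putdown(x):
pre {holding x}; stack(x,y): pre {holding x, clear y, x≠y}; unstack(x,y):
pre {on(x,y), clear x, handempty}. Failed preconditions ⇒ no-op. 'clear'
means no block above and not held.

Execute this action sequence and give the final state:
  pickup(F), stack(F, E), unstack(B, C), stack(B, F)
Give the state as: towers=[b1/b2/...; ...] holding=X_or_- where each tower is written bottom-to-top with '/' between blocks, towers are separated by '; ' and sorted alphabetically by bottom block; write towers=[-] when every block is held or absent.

step 1 (pickup(F)): towers=[A/E; C/B; D] holding=F
step 2 (stack(F, E)): towers=[A/E/F; C/B; D] holding=-
step 3 (unstack(B, C)): towers=[A/E/F; C; D] holding=B
step 4 (stack(B, F)): towers=[A/E/F/B; C; D] holding=-

towers=[A/E/F/B; C; D] holding=-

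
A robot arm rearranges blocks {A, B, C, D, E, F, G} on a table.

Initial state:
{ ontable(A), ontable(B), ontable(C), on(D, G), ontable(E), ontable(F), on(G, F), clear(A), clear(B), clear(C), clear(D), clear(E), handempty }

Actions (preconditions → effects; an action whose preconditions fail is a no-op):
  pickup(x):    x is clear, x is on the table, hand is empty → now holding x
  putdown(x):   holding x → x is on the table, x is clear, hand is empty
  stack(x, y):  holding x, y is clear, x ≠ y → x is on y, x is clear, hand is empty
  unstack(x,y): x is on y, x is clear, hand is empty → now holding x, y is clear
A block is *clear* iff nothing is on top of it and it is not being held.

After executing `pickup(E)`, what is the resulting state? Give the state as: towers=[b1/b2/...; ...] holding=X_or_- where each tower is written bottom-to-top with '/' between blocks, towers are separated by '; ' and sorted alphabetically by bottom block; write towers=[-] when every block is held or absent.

before: towers=[A; B; C; E; F/G/D] holding=-
pre[pickup(E)]: clear(E) yes, ontable(E) yes, handempty yes
all met → apply pickup(E)
after:  towers=[A; B; C; F/G/D] holding=E

towers=[A; B; C; F/G/D] holding=E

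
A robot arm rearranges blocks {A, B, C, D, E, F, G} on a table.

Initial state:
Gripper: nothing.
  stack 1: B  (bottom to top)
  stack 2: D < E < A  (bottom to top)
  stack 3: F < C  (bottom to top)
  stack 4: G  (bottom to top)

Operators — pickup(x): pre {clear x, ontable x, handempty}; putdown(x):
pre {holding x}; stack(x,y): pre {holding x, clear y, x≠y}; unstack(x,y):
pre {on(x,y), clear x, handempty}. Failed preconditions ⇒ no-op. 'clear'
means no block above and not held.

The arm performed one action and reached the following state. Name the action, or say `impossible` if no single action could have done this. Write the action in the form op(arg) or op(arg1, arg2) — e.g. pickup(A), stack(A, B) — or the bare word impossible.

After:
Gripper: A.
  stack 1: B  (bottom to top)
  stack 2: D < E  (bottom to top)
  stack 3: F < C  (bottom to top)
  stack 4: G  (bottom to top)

target: towers=[B; D/E; F/C; G] holding=A
         pickup(B) → towers=[D/E/A; F/C; G] holding=B
         pickup(G) → towers=[B; D/E/A; F/C] holding=G
     unstack(A, E) → towers=[B; D/E; F/C; G] holding=A  ← match
     unstack(C, F) → towers=[B; D/E/A; F; G] holding=C

unstack(A, E)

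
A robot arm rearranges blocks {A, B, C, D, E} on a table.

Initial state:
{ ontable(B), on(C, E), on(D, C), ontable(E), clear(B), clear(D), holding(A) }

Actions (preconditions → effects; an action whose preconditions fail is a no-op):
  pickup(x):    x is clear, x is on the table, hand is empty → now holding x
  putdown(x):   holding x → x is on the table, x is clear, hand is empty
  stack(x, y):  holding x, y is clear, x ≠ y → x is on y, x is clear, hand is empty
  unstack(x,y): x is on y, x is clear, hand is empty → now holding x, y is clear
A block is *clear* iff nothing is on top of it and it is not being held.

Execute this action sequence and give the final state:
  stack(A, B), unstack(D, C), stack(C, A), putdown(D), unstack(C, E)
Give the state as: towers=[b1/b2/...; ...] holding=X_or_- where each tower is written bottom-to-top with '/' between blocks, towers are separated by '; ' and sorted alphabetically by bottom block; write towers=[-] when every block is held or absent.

towers=[B/A; D; E] holding=C

step 1 (stack(A, B)): towers=[B/A; E/C/D] holding=-
step 2 (unstack(D, C)): towers=[B/A; E/C] holding=D
step 3 (stack(C, A)) [no-op]: towers=[B/A; E/C] holding=D
step 4 (putdown(D)): towers=[B/A; D; E/C] holding=-
step 5 (unstack(C, E)): towers=[B/A; D; E] holding=C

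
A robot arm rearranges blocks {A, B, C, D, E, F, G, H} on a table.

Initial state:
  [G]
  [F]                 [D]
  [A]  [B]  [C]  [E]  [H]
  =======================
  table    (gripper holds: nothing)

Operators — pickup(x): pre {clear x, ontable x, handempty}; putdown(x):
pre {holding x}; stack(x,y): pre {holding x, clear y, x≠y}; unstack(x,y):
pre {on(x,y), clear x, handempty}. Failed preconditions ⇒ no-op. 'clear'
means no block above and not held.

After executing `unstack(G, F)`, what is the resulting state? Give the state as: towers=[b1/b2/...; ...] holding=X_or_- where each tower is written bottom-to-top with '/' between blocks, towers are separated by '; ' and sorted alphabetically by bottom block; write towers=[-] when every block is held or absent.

before: towers=[A/F/G; B; C; E; H/D] holding=-
pre[unstack(G, F)]: on(G,F) yes, clear(G) yes, handempty yes
all met → apply unstack(G, F)
after:  towers=[A/F; B; C; E; H/D] holding=G

towers=[A/F; B; C; E; H/D] holding=G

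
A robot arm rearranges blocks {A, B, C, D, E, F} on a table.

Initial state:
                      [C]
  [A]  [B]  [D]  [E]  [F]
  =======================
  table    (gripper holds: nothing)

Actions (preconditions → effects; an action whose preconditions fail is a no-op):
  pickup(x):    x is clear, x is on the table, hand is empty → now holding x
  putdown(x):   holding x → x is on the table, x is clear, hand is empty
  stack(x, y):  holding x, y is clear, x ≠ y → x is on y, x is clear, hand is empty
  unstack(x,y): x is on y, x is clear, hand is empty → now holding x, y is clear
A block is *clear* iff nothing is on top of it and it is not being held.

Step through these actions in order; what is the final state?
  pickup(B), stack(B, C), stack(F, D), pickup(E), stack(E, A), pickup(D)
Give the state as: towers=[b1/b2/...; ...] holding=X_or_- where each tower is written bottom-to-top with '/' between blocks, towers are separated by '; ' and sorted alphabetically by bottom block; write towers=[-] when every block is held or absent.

step 1 (pickup(B)): towers=[A; D; E; F/C] holding=B
step 2 (stack(B, C)): towers=[A; D; E; F/C/B] holding=-
step 3 (stack(F, D)) [no-op]: towers=[A; D; E; F/C/B] holding=-
step 4 (pickup(E)): towers=[A; D; F/C/B] holding=E
step 5 (stack(E, A)): towers=[A/E; D; F/C/B] holding=-
step 6 (pickup(D)): towers=[A/E; F/C/B] holding=D

towers=[A/E; F/C/B] holding=D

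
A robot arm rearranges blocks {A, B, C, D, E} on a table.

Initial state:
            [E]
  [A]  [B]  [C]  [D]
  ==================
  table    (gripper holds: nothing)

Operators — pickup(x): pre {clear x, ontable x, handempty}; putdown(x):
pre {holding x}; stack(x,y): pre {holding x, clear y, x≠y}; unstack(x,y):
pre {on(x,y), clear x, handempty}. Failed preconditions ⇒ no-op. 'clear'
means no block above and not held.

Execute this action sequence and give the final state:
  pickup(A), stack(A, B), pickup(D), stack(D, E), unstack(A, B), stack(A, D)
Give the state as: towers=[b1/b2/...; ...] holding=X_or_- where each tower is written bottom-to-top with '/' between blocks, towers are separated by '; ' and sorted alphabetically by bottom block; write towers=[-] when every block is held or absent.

towers=[B; C/E/D/A] holding=-

step 1 (pickup(A)): towers=[B; C/E; D] holding=A
step 2 (stack(A, B)): towers=[B/A; C/E; D] holding=-
step 3 (pickup(D)): towers=[B/A; C/E] holding=D
step 4 (stack(D, E)): towers=[B/A; C/E/D] holding=-
step 5 (unstack(A, B)): towers=[B; C/E/D] holding=A
step 6 (stack(A, D)): towers=[B; C/E/D/A] holding=-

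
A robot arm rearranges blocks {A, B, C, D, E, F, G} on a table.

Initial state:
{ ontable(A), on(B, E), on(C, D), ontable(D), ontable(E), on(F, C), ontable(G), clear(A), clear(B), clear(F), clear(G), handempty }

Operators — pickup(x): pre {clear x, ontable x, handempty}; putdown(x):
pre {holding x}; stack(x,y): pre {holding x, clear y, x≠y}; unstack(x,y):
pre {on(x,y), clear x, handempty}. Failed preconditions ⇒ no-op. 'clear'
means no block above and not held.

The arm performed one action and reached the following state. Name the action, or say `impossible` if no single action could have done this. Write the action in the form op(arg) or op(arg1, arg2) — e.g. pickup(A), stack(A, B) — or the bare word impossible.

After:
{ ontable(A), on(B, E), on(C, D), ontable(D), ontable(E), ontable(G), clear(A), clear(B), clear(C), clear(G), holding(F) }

unstack(F, C)

target: towers=[A; D/C; E/B; G] holding=F
     unstack(B, E) → towers=[A; D/C/F; E; G] holding=B
     unstack(F, C) → towers=[A; D/C; E/B; G] holding=F  ← match
         pickup(G) → towers=[A; D/C/F; E/B] holding=G
         pickup(A) → towers=[D/C/F; E/B; G] holding=A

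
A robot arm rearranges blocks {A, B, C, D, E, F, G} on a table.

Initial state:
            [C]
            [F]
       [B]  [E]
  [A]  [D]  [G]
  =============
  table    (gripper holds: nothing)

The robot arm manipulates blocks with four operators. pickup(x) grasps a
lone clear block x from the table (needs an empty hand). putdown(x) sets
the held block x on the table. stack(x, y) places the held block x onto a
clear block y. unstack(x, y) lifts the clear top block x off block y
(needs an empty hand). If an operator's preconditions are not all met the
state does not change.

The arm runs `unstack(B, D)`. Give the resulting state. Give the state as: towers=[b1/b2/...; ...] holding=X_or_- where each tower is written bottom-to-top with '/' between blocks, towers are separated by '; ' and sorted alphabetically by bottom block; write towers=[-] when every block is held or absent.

towers=[A; D; G/E/F/C] holding=B

before: towers=[A; D/B; G/E/F/C] holding=-
pre[unstack(B, D)]: on(B,D) yes, clear(B) yes, handempty yes
all met → apply unstack(B, D)
after:  towers=[A; D; G/E/F/C] holding=B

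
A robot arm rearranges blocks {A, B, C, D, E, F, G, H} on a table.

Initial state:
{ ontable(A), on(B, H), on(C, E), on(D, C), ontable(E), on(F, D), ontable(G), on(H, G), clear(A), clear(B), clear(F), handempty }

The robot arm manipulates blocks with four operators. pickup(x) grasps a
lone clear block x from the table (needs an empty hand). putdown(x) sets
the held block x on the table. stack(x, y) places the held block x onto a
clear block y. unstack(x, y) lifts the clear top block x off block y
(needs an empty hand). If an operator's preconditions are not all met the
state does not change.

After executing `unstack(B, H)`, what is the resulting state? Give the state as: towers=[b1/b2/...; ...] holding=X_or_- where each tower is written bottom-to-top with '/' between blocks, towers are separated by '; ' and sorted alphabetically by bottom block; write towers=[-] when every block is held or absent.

before: towers=[A; E/C/D/F; G/H/B] holding=-
pre[unstack(B, H)]: on(B,H) yes, clear(B) yes, handempty yes
all met → apply unstack(B, H)
after:  towers=[A; E/C/D/F; G/H] holding=B

towers=[A; E/C/D/F; G/H] holding=B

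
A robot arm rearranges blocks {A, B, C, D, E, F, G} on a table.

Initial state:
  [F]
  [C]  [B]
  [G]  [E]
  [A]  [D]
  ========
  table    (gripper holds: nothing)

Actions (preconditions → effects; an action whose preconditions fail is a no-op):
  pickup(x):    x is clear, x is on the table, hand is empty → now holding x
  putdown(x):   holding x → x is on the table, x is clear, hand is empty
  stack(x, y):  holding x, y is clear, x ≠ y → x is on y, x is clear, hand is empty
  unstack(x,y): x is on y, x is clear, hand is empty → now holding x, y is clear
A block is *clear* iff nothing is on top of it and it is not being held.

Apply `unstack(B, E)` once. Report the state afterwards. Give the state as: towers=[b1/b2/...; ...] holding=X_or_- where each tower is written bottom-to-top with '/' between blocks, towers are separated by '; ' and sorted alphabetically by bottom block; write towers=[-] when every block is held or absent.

before: towers=[A/G/C/F; D/E/B] holding=-
pre[unstack(B, E)]: on(B,E) ✓, clear(B) ✓, handempty ✓
all met → apply unstack(B, E)
after:  towers=[A/G/C/F; D/E] holding=B

towers=[A/G/C/F; D/E] holding=B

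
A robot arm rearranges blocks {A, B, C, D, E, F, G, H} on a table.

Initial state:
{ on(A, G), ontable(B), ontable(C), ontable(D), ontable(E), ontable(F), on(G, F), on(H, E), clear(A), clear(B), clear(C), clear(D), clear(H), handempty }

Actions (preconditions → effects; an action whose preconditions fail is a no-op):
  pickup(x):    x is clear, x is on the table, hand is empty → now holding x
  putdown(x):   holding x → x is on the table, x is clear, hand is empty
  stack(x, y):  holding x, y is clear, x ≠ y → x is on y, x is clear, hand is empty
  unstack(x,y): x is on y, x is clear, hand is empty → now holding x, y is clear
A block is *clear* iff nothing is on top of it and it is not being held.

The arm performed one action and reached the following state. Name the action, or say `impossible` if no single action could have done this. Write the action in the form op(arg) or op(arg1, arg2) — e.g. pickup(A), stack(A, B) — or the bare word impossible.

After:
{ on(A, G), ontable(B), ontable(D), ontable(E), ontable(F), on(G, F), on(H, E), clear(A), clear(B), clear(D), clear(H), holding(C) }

pickup(C)

target: towers=[B; D; E/H; F/G/A] holding=C
     unstack(A, G) → towers=[B; C; D; E/H; F/G] holding=A
     unstack(H, E) → towers=[B; C; D; E; F/G/A] holding=H
         pickup(B) → towers=[C; D; E/H; F/G/A] holding=B
         pickup(D) → towers=[B; C; E/H; F/G/A] holding=D
         pickup(C) → towers=[B; D; E/H; F/G/A] holding=C  ← match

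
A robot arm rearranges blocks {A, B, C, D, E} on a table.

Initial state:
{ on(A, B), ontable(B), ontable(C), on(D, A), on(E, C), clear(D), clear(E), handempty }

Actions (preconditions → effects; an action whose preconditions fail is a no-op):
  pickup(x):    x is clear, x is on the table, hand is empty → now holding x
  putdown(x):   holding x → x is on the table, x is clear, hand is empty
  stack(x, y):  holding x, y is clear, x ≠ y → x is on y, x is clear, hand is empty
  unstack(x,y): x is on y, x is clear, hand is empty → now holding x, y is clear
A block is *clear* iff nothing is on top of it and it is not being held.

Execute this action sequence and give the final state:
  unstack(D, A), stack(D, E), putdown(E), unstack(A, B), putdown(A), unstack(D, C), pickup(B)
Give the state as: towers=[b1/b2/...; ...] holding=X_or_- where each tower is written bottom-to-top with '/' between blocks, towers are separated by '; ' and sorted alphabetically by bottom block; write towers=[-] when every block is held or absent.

towers=[A; C/E/D] holding=B

step 1 (unstack(D, A)): towers=[B/A; C/E] holding=D
step 2 (stack(D, E)): towers=[B/A; C/E/D] holding=-
step 3 (putdown(E)) [no-op]: towers=[B/A; C/E/D] holding=-
step 4 (unstack(A, B)): towers=[B; C/E/D] holding=A
step 5 (putdown(A)): towers=[A; B; C/E/D] holding=-
step 6 (unstack(D, C)) [no-op]: towers=[A; B; C/E/D] holding=-
step 7 (pickup(B)): towers=[A; C/E/D] holding=B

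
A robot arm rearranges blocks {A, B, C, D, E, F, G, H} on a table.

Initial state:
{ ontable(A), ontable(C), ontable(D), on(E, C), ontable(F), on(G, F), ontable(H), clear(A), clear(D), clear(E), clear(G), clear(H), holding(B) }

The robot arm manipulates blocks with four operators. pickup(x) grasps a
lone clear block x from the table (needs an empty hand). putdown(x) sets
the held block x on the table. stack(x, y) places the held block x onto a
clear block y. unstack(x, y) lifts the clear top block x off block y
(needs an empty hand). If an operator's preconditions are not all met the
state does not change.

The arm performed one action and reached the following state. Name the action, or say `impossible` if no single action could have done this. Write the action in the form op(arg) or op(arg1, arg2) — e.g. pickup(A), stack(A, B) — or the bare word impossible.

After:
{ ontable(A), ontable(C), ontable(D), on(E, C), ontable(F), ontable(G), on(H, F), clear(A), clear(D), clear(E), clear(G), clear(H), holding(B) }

impossible

target: towers=[A; C/E; D; F/H; G] holding=B
        putdown(B) → towers=[A; B; C/E; D; F/G; H] holding=-
       stack(B, G) → towers=[A; C/E; D; F/G/B; H] holding=-
       stack(B, A) → towers=[A/B; C/E; D; F/G; H] holding=-
       stack(B, E) → towers=[A; C/E/B; D; F/G; H] holding=-
       stack(B, H) → towers=[A; C/E; D; F/G; H/B] holding=-
       stack(B, D) → towers=[A; C/E; D/B; F/G; H] holding=-
none of the 6 applicable actions match → impossible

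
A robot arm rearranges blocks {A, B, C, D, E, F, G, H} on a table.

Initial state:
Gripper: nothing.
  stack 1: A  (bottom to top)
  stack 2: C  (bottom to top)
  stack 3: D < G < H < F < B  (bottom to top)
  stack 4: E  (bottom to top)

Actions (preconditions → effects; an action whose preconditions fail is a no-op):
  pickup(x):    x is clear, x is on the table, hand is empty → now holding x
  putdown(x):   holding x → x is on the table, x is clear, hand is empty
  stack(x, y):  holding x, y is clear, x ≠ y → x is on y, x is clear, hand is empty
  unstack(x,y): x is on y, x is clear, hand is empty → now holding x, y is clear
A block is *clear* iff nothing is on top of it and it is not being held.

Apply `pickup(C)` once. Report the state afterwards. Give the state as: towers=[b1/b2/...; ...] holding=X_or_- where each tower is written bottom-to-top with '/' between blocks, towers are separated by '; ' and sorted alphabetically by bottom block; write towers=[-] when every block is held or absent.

before: towers=[A; C; D/G/H/F/B; E] holding=-
pre[pickup(C)]: clear(C) ok, ontable(C) ok, handempty ok
all met → apply pickup(C)
after:  towers=[A; D/G/H/F/B; E] holding=C

towers=[A; D/G/H/F/B; E] holding=C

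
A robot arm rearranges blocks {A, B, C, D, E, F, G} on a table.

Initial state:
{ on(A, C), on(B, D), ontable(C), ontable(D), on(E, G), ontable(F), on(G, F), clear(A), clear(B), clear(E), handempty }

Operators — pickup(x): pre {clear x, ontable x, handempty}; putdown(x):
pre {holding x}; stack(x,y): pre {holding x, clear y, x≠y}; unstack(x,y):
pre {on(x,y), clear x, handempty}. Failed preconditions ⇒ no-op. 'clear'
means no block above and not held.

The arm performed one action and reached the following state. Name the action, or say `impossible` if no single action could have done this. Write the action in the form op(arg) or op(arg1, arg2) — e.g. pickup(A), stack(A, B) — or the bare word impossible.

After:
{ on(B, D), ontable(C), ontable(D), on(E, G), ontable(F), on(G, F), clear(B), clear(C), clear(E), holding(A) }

unstack(A, C)

target: towers=[C; D/B; F/G/E] holding=A
     unstack(B, D) → towers=[C/A; D; F/G/E] holding=B
     unstack(A, C) → towers=[C; D/B; F/G/E] holding=A  ← match
     unstack(E, G) → towers=[C/A; D/B; F/G] holding=E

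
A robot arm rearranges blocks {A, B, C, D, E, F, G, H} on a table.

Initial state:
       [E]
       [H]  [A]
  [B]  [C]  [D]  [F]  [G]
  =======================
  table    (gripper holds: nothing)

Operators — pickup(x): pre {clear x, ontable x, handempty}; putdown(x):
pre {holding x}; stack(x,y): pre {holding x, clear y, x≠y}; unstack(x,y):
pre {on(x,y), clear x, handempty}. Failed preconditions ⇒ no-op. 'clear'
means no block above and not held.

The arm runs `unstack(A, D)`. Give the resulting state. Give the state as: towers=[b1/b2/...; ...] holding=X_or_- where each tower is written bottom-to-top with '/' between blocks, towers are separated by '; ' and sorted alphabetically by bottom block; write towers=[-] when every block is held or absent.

before: towers=[B; C/H/E; D/A; F; G] holding=-
pre[unstack(A, D)]: on(A,D) ✓, clear(A) ✓, handempty ✓
all met → apply unstack(A, D)
after:  towers=[B; C/H/E; D; F; G] holding=A

towers=[B; C/H/E; D; F; G] holding=A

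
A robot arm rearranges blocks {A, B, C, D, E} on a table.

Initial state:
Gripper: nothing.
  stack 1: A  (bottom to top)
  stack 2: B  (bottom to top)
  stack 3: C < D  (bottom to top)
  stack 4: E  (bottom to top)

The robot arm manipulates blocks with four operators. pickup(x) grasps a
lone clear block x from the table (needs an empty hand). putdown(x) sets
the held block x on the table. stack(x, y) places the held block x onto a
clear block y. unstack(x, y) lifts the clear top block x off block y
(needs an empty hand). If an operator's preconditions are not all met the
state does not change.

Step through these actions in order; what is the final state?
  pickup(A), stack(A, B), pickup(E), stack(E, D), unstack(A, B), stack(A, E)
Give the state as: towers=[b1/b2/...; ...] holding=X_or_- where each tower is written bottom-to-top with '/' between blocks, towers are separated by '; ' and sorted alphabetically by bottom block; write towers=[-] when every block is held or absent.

step 1 (pickup(A)): towers=[B; C/D; E] holding=A
step 2 (stack(A, B)): towers=[B/A; C/D; E] holding=-
step 3 (pickup(E)): towers=[B/A; C/D] holding=E
step 4 (stack(E, D)): towers=[B/A; C/D/E] holding=-
step 5 (unstack(A, B)): towers=[B; C/D/E] holding=A
step 6 (stack(A, E)): towers=[B; C/D/E/A] holding=-

towers=[B; C/D/E/A] holding=-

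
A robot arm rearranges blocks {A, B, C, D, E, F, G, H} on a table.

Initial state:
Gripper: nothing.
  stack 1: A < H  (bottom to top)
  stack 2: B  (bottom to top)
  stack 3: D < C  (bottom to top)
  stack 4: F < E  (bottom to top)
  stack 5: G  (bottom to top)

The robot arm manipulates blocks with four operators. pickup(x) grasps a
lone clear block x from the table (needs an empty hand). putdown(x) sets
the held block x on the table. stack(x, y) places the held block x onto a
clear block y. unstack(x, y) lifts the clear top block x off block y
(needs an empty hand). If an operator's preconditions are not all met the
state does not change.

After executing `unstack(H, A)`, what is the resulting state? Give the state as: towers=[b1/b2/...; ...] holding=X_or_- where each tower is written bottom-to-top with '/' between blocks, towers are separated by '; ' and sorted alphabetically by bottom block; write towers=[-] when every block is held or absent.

before: towers=[A/H; B; D/C; F/E; G] holding=-
pre[unstack(H, A)]: on(H,A) ok, clear(H) ok, handempty ok
all met → apply unstack(H, A)
after:  towers=[A; B; D/C; F/E; G] holding=H

towers=[A; B; D/C; F/E; G] holding=H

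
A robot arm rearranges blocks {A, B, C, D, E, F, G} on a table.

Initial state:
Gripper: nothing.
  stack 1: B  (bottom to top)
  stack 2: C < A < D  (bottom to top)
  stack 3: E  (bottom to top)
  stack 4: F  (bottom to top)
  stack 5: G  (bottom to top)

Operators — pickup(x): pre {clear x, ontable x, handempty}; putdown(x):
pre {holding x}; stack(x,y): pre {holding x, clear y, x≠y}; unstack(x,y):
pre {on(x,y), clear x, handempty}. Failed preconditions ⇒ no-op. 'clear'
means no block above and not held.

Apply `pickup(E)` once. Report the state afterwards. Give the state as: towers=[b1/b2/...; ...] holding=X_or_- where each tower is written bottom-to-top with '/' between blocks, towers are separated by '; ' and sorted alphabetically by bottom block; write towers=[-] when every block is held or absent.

before: towers=[B; C/A/D; E; F; G] holding=-
pre[pickup(E)]: clear(E) ✓, ontable(E) ✓, handempty ✓
all met → apply pickup(E)
after:  towers=[B; C/A/D; F; G] holding=E

towers=[B; C/A/D; F; G] holding=E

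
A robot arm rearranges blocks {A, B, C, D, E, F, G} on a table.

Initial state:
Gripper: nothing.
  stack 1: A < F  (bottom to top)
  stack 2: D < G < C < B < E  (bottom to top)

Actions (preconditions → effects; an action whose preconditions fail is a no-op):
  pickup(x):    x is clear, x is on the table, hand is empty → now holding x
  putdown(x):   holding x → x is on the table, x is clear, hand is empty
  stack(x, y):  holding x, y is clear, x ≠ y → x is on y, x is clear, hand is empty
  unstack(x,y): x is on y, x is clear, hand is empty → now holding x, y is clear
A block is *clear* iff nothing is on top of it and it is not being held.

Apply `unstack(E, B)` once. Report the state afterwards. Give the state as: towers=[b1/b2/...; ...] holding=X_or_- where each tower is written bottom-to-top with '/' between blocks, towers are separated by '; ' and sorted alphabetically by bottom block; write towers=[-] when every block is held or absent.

towers=[A/F; D/G/C/B] holding=E

before: towers=[A/F; D/G/C/B/E] holding=-
pre[unstack(E, B)]: on(E,B) yes, clear(E) yes, handempty yes
all met → apply unstack(E, B)
after:  towers=[A/F; D/G/C/B] holding=E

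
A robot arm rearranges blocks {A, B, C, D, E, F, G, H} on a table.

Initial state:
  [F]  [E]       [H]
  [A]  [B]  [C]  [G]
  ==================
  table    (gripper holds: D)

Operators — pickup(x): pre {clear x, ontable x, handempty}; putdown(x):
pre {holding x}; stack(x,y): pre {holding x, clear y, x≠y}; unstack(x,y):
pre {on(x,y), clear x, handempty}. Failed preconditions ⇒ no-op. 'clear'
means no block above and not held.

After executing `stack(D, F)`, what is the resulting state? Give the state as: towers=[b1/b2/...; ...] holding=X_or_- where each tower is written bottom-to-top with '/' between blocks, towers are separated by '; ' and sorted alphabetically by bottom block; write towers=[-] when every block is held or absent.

towers=[A/F/D; B/E; C; G/H] holding=-

before: towers=[A/F; B/E; C; G/H] holding=D
pre[stack(D, F)]: holding(D) yes, clear(F) yes, D≠F yes
all met → apply stack(D, F)
after:  towers=[A/F/D; B/E; C; G/H] holding=-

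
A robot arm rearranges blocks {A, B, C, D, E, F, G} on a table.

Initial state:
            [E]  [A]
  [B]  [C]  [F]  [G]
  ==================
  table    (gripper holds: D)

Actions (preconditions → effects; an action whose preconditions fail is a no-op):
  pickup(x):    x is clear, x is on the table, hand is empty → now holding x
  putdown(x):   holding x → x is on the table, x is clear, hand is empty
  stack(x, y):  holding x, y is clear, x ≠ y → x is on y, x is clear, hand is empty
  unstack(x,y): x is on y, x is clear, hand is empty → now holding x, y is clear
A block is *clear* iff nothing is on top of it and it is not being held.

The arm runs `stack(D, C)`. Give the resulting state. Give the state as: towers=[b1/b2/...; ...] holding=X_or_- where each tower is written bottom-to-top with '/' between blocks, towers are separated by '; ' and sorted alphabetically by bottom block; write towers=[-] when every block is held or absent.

before: towers=[B; C; F/E; G/A] holding=D
pre[stack(D, C)]: holding(D) ✓, clear(C) ✓, D≠C ✓
all met → apply stack(D, C)
after:  towers=[B; C/D; F/E; G/A] holding=-

towers=[B; C/D; F/E; G/A] holding=-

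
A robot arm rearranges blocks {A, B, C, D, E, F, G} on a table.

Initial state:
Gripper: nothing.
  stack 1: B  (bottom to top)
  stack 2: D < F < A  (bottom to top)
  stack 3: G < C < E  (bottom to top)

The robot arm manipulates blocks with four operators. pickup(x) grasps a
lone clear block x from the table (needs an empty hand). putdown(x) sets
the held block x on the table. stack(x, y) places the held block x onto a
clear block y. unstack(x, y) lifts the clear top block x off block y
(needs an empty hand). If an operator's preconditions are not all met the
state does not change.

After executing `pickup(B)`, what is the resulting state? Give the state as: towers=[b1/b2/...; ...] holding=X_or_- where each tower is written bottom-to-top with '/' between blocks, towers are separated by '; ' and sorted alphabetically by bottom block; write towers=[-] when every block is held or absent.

before: towers=[B; D/F/A; G/C/E] holding=-
pre[pickup(B)]: clear(B) ✓, ontable(B) ✓, handempty ✓
all met → apply pickup(B)
after:  towers=[D/F/A; G/C/E] holding=B

towers=[D/F/A; G/C/E] holding=B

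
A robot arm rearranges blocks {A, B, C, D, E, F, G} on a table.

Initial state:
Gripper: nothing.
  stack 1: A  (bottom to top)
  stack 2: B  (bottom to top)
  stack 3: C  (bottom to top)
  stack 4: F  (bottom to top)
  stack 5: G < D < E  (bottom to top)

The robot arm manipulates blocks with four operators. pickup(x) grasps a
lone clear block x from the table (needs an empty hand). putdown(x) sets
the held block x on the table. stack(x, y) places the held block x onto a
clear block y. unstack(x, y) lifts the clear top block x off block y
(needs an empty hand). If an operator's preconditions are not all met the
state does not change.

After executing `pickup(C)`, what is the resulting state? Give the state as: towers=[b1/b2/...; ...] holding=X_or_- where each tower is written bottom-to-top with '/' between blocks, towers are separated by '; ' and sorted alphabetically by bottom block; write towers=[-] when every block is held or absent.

before: towers=[A; B; C; F; G/D/E] holding=-
pre[pickup(C)]: clear(C) yes, ontable(C) yes, handempty yes
all met → apply pickup(C)
after:  towers=[A; B; F; G/D/E] holding=C

towers=[A; B; F; G/D/E] holding=C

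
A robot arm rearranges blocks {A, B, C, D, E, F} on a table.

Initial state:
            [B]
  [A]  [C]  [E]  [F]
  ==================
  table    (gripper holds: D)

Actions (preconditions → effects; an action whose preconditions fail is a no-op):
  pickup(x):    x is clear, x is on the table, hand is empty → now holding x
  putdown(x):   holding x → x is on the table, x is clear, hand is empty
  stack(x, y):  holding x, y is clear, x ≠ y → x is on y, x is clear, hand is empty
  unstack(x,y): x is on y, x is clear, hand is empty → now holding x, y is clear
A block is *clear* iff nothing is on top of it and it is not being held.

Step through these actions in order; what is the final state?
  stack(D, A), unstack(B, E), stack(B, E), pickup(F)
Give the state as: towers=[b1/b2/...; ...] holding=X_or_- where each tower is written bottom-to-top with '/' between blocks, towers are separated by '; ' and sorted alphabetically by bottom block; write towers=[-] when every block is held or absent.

towers=[A/D; C; E/B] holding=F

step 1 (stack(D, A)): towers=[A/D; C; E/B; F] holding=-
step 2 (unstack(B, E)): towers=[A/D; C; E; F] holding=B
step 3 (stack(B, E)): towers=[A/D; C; E/B; F] holding=-
step 4 (pickup(F)): towers=[A/D; C; E/B] holding=F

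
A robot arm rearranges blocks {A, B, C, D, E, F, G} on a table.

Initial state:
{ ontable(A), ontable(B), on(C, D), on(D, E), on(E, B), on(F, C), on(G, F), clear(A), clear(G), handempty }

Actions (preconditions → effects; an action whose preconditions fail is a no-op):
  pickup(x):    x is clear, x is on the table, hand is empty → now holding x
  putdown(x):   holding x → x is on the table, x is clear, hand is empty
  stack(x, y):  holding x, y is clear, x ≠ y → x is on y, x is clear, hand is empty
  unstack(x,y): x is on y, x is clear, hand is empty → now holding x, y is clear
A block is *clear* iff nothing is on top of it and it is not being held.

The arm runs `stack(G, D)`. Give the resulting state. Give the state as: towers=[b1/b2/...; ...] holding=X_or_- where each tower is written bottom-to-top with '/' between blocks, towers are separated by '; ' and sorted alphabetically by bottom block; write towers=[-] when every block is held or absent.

before: towers=[A; B/E/D/C/F/G] holding=-
pre[stack(G, D)]: holding(G) fail, clear(D) fail, G≠D ok
holding(G), clear(D) unmet → stack(G, D) is a no-op
after:  towers=[A; B/E/D/C/F/G] holding=-

towers=[A; B/E/D/C/F/G] holding=-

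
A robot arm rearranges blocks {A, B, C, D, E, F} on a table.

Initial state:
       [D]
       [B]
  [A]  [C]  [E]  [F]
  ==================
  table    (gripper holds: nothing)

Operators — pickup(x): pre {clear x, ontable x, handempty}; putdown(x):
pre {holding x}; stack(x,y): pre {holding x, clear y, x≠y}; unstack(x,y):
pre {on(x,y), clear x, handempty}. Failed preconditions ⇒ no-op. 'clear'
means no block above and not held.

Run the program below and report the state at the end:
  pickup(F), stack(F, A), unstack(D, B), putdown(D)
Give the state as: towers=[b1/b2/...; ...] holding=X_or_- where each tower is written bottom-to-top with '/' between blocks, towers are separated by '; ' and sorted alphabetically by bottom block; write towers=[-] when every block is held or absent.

towers=[A/F; C/B; D; E] holding=-

step 1 (pickup(F)): towers=[A; C/B/D; E] holding=F
step 2 (stack(F, A)): towers=[A/F; C/B/D; E] holding=-
step 3 (unstack(D, B)): towers=[A/F; C/B; E] holding=D
step 4 (putdown(D)): towers=[A/F; C/B; D; E] holding=-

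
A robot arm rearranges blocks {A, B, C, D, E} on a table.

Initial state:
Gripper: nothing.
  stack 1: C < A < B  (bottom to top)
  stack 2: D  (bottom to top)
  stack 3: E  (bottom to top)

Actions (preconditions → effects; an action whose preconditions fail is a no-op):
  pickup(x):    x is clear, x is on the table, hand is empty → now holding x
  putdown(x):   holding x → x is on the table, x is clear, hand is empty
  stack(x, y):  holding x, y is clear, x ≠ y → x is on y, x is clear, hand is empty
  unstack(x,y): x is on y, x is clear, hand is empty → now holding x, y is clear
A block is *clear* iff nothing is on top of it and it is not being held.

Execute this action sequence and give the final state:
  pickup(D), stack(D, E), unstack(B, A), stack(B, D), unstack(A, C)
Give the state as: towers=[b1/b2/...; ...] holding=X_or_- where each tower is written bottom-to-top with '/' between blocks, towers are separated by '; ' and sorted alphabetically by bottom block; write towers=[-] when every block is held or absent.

towers=[C; E/D/B] holding=A

step 1 (pickup(D)): towers=[C/A/B; E] holding=D
step 2 (stack(D, E)): towers=[C/A/B; E/D] holding=-
step 3 (unstack(B, A)): towers=[C/A; E/D] holding=B
step 4 (stack(B, D)): towers=[C/A; E/D/B] holding=-
step 5 (unstack(A, C)): towers=[C; E/D/B] holding=A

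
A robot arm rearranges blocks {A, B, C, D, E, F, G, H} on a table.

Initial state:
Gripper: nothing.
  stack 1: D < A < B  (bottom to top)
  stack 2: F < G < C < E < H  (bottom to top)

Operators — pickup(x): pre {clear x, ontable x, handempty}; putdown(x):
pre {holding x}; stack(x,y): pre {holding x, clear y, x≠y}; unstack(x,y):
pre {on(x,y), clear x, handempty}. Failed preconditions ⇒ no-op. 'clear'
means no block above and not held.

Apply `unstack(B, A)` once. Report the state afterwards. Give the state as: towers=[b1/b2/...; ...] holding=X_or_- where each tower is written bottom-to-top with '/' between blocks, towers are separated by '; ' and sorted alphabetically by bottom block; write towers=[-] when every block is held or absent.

before: towers=[D/A/B; F/G/C/E/H] holding=-
pre[unstack(B, A)]: on(B,A) ✓, clear(B) ✓, handempty ✓
all met → apply unstack(B, A)
after:  towers=[D/A; F/G/C/E/H] holding=B

towers=[D/A; F/G/C/E/H] holding=B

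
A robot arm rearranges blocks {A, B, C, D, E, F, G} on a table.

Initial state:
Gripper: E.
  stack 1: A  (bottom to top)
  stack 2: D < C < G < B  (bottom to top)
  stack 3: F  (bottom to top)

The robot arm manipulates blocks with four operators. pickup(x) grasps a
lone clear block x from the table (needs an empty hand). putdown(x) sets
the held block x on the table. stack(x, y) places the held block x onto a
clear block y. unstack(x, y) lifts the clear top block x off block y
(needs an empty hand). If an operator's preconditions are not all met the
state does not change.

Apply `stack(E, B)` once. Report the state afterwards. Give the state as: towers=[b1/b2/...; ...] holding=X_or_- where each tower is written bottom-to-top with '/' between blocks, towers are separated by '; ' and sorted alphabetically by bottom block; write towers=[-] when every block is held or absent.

before: towers=[A; D/C/G/B; F] holding=E
pre[stack(E, B)]: holding(E) ok, clear(B) ok, E≠B ok
all met → apply stack(E, B)
after:  towers=[A; D/C/G/B/E; F] holding=-

towers=[A; D/C/G/B/E; F] holding=-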